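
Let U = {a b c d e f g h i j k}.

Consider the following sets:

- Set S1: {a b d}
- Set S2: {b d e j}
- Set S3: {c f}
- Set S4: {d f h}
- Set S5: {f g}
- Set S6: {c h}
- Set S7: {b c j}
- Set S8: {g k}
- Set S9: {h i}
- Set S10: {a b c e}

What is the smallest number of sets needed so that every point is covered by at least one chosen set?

S2, S4, S8, S9, and S10 cover everything between them: the union {a, b, c, d, e, f, g, h, i, j, k} is all of U.
No 4 of the 10 sets cover everything (all 210 combinations miss at least one point), so 5 is optimal.

5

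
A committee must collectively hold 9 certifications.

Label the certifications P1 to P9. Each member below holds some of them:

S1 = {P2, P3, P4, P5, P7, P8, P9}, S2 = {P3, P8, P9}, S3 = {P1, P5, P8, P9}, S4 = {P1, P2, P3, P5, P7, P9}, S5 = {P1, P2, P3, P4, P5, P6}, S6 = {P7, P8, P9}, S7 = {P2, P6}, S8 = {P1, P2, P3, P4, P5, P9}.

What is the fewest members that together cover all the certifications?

2

S1 and S5 together: S1 ∪ S5 = {P1, P2, P3, P4, P5, P6, P7, P8, P9} — every certification is covered.
No single member has all 9 certifications (the largest, S1, has 7), so 2 is optimal.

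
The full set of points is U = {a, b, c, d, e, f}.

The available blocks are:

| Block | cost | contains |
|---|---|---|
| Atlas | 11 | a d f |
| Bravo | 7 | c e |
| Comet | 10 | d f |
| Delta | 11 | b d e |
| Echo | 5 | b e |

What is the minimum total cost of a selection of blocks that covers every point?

23

Atlas, Bravo, Echo together cover every point (Atlas ∪ Bravo ∪ Echo = {a, b, c, d, e, f}); total cost 11 + 7 + 5 = 23.
No covering selection has total cost below 23.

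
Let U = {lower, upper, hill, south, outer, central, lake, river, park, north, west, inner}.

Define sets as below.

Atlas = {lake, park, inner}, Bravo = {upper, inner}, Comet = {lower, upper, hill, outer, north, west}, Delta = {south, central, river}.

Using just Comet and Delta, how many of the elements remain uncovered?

3

Union of Comet, Delta = {lower, upper, hill, south, outer, central, river, north, west}.
Not covered: lake, park, inner — 3 elements.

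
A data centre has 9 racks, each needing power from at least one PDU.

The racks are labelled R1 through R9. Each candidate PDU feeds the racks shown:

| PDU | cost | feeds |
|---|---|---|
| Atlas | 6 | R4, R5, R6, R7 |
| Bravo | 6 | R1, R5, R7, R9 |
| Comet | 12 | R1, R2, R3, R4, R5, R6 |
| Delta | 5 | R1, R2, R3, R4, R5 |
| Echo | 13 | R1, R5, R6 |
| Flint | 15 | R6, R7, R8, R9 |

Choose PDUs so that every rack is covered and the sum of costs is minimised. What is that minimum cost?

Delta, Flint together cover every rack (Delta ∪ Flint = {R1, R2, R3, R4, R5, R6, R7, R8, R9}); total cost 5 + 15 = 20.
The greedy pick Delta, Atlas, Bravo, Flint costs 32; no covering selection beats 20.

20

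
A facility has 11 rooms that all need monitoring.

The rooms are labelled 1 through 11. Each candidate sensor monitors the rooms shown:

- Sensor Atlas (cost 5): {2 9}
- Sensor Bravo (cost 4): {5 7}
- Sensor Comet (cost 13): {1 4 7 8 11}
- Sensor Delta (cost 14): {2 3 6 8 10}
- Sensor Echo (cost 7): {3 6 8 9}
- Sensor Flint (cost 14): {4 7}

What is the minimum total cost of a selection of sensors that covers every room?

36

Atlas, Bravo, Comet, Delta together cover every room (Atlas ∪ Bravo ∪ Comet ∪ Delta = {1, 2, 3, 4, 5, 6, 7, 8, 9, 10, 11}); total cost 5 + 4 + 13 + 14 = 36.
The greedy pick Echo, Bravo, Comet, Atlas, Delta costs 43; no covering selection beats 36.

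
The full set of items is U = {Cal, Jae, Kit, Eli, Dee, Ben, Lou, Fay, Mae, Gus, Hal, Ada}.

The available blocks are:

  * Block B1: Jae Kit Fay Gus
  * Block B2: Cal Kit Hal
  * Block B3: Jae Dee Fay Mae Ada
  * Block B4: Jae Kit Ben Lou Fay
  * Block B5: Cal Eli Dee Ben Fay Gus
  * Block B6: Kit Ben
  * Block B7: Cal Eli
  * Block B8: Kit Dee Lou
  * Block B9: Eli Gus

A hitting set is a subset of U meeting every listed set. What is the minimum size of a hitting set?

The 3 items {Kit, Eli, Mae} hit every block.
The blocks B3, B6, B7 are pairwise disjoint, so any hitting set needs a separate item for each — at least 3. Hence 3 is optimal.

3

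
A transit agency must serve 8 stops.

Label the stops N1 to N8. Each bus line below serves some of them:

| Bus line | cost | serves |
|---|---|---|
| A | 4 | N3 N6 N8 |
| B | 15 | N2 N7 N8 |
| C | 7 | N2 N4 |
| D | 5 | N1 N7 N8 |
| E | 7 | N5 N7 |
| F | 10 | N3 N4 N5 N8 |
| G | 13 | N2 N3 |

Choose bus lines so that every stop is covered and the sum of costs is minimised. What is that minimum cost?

23

A, C, D, E together cover every stop (A ∪ C ∪ D ∪ E = {N1, N2, N3, N4, N5, N6, N7, N8}); total cost 4 + 7 + 5 + 7 = 23.
No covering selection has total cost below 23.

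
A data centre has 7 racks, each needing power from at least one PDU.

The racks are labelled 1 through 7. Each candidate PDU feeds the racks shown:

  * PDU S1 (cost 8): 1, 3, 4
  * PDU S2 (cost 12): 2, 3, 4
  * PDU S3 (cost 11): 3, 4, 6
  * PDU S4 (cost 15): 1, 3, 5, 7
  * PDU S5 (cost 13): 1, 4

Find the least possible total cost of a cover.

38

S2, S3, S4 together cover every rack (S2 ∪ S3 ∪ S4 = {1, 2, 3, 4, 5, 6, 7}); total cost 12 + 11 + 15 = 38.
The greedy pick S1, S4, S3, S2 costs 46; no covering selection beats 38.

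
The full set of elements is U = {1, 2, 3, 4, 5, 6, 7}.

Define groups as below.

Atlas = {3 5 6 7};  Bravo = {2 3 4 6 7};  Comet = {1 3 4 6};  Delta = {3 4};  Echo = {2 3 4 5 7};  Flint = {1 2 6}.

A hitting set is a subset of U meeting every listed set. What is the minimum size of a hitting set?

2

H = {2, 3} meets every group (each contains at least one member of H), and |H| = 2.
The groups Delta, Flint are pairwise disjoint, so any hitting set needs a separate element for each — at least 2. Hence 2 is optimal.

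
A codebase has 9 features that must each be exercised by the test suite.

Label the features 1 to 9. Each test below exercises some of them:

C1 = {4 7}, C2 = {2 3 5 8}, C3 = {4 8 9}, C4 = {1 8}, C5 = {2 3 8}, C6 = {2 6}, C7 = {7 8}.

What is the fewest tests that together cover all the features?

5

Take {C2, C3, C4, C6, C7}. Their union is {1, 2, 3, 4, 5, 6, 7, 8, 9}, which is all 9 features.
No 4 of the 7 tests cover everything (all 35 combinations miss at least one feature), so 5 is optimal.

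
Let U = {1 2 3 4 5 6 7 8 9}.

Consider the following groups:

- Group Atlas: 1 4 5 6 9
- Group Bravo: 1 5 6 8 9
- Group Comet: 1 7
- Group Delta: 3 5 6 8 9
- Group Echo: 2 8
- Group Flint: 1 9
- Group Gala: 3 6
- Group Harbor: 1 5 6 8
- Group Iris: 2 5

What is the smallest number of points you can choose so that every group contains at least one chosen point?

3

H = {1, 2, 6} meets every group (each contains at least one member of H), and |H| = 3.
The groups Echo, Flint, Gala are pairwise disjoint, so any hitting set needs a separate point for each — at least 3. Hence 3 is optimal.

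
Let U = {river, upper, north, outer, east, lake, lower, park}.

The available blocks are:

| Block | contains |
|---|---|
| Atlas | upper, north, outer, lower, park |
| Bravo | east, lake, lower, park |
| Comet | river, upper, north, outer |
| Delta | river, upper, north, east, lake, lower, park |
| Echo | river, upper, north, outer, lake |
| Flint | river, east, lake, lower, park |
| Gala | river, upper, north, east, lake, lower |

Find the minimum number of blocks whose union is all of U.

Delta and Echo cover everything between them: the union {river, upper, north, outer, east, lake, lower, park} is all of U.
No single block has all 8 points (the largest, Delta, has 7), so 2 is optimal.

2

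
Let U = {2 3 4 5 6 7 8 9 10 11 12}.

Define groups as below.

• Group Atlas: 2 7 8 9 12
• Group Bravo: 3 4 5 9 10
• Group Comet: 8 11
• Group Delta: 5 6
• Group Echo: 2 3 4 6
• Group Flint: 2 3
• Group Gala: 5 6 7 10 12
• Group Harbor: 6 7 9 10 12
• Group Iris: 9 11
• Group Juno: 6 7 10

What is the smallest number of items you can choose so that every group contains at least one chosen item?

4

Take H = {2, 6, 10, 11}. Each listed group contains at least one of these, so H is a hitting set of size 4.
No choice of 3 items meets every group, so 4 is the minimum.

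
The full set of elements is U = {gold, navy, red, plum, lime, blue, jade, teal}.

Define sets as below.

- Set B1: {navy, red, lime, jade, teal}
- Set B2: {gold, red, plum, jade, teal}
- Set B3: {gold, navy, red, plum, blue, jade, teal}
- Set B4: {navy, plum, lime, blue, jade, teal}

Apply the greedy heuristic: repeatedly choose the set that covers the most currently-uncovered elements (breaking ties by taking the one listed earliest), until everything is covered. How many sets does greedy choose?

Greedy: pick B3 (covers 7 new) → pick B1 (covers 1 new). Total picks: 2.

2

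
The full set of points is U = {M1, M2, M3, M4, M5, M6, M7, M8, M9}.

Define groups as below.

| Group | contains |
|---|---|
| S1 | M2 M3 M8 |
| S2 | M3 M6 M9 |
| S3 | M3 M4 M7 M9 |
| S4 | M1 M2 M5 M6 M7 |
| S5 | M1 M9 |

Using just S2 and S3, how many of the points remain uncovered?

Union of S2, S3 = {M3, M4, M6, M7, M9}.
Not covered: M1, M2, M5, M8 — 4 points.

4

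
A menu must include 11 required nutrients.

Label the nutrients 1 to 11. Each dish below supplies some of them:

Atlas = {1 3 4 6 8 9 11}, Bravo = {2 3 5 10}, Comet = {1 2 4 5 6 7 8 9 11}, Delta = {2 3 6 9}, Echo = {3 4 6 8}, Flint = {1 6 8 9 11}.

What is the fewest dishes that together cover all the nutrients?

2

Take {Bravo, Comet}. Their union is {1, 2, 3, 4, 5, 6, 7, 8, 9, 10, 11}, which is all 11 nutrients.
No single dish has all 11 nutrients (the largest, Comet, has 9), so 2 is optimal.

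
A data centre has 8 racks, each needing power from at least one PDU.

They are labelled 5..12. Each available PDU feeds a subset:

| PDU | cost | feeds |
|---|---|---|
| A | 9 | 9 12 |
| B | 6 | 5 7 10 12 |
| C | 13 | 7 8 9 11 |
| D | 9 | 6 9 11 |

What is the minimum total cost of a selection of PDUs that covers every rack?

B, C, D together cover every rack (B ∪ C ∪ D = {5, 6, 7, 8, 9, 10, 11, 12}); total cost 6 + 13 + 9 = 28.
No covering selection has total cost below 28.

28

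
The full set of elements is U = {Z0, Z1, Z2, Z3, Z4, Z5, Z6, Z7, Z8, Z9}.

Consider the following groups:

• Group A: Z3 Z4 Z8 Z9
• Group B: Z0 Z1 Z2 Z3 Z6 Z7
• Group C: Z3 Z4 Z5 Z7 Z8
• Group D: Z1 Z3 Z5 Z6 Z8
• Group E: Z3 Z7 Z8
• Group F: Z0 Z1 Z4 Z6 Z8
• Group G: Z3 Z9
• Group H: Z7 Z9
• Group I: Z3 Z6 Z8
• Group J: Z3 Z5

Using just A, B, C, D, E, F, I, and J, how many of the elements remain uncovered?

0

Union of A, B, C, D, E, F, I, J = {Z0, Z1, Z2, Z3, Z4, Z5, Z6, Z7, Z8, Z9} — that's every element, so 0 are uncovered.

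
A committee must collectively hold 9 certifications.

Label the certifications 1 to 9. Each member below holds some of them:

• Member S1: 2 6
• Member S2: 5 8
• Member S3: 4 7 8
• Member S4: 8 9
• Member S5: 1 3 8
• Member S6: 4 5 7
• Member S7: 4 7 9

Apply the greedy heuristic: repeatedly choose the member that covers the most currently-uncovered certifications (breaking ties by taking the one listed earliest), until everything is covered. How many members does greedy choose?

Greedy: pick S3 (covers 3 new) → pick S1 (covers 2 new) → pick S5 (covers 2 new) → pick S2 (covers 1 new) → pick S4 (covers 1 new). Total picks: 5.
(The true minimum cover uses only 4 members, so greedy is not optimal here.)

5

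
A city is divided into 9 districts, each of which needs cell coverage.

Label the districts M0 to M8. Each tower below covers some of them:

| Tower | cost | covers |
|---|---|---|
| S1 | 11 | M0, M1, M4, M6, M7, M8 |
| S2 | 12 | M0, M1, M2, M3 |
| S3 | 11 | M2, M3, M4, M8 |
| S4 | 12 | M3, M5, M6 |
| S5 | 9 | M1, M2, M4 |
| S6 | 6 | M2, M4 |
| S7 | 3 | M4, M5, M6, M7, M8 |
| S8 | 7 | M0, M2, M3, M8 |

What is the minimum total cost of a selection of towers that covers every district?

S2, S7 together cover every district (S2 ∪ S7 = {M0, M1, M2, M3, M4, M5, M6, M7, M8}); total cost 12 + 3 = 15.
The greedy pick S7, S8, S5 costs 19; no covering selection beats 15.

15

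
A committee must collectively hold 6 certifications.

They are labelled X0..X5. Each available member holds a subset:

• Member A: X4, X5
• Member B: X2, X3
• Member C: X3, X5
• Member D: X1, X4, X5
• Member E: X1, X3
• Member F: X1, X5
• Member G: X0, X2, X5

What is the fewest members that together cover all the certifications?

3

Take {D, E, G}. Their union is {X0, X1, X2, X3, X4, X5}, which is all 6 certifications.
Only G contains X0, so G is forced; the remaining 3 certifications need at least 2 more members (each remaining member adds at most 2) — so at least 3 members are needed, and 3 is optimal.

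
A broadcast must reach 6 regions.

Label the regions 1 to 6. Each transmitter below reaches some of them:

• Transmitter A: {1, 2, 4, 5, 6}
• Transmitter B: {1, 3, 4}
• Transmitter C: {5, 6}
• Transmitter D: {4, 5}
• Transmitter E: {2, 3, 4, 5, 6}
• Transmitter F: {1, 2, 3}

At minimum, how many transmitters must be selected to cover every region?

E and F together: E ∪ F = {1, 2, 3, 4, 5, 6} — every region is covered.
No single transmitter has all 6 regions (the largest, A, has 5), so 2 is optimal.

2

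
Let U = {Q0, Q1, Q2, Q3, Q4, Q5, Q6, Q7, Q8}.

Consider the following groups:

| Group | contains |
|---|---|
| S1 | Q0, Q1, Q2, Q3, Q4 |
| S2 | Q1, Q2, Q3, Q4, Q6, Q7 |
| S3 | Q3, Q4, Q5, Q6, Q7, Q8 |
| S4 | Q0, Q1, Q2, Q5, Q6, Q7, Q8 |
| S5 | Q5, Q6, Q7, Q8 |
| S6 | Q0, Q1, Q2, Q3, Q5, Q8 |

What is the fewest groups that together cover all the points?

Take {S3, S6}. Their union is {Q0, Q1, Q2, Q3, Q4, Q5, Q6, Q7, Q8}, which is all 9 points.
No single group has all 9 points (the largest, S4, has 7), so 2 is optimal.

2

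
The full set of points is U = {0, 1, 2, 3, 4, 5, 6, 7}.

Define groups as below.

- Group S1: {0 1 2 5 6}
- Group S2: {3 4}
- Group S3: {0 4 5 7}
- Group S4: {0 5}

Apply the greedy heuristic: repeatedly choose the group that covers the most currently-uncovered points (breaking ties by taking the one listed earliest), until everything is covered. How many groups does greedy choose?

Greedy: pick S1 (covers 5 new) → pick S2 (covers 2 new) → pick S3 (covers 1 new). Total picks: 3.

3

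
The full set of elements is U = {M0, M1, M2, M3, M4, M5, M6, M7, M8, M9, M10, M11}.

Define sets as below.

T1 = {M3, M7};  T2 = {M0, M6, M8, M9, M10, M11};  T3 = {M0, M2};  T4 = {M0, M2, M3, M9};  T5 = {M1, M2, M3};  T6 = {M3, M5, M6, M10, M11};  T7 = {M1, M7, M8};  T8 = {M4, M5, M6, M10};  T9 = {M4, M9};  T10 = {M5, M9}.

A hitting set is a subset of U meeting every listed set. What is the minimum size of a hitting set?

4

H = {M2, M6, M7, M9} meets every set (each contains at least one member of H), and |H| = 4.
The sets T3, T6, T7, T9 are pairwise disjoint, so any hitting set needs a separate element for each — at least 4. Hence 4 is optimal.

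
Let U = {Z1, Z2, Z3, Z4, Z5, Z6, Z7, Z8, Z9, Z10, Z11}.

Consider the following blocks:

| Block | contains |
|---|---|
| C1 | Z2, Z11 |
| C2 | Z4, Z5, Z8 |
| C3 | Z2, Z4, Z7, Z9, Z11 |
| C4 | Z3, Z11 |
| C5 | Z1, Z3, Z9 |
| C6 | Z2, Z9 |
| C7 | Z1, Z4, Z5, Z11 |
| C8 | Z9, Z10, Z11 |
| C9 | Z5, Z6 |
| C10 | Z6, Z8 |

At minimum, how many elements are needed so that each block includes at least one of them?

Take H = {Z5, Z6, Z9, Z11}. Each listed block contains at least one of these, so H is a hitting set of size 4.
No choice of 3 elements meets every block, so 4 is the minimum.

4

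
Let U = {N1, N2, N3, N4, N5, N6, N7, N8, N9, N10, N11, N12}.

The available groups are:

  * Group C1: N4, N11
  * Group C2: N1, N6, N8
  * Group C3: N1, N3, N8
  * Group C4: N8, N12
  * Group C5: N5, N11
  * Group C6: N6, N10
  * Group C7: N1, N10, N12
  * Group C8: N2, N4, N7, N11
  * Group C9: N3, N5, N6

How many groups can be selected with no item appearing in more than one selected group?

C3, C6, C8 are pairwise disjoint (C3={N1,N3,N8}; C6={N6,N10}; C8={N2,N4,N7,N11}).
Every remaining group overlaps one of these, and no 4 of the listed groups are pairwise disjoint, so 3 is the maximum.

3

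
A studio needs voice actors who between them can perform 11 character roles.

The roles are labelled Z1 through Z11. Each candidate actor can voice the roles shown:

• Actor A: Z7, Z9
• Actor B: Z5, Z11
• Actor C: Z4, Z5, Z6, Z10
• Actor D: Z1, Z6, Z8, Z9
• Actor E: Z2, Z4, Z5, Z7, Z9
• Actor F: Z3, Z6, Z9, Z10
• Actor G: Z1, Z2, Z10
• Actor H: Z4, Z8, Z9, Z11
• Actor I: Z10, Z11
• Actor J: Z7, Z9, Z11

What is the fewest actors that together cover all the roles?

E and F and G and H together: E ∪ F ∪ G ∪ H = {Z1, Z2, Z3, Z4, Z5, Z6, Z7, Z8, Z9, Z10, Z11} — every role is covered.
No 3 of the 10 actors cover everything (all 120 combinations miss at least one role), so 4 is optimal.

4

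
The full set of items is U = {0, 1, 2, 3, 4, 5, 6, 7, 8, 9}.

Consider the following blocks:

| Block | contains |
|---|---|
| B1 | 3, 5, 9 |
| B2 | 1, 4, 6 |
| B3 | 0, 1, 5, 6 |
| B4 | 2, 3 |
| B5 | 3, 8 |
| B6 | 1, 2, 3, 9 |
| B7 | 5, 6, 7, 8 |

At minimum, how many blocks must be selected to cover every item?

4

Take {B2, B3, B6, B7}. Their union is {0, 1, 2, 3, 4, 5, 6, 7, 8, 9}, which is all 10 items.
Only B2 contains 4, so B2 is forced; the remaining 7 items need at least 3 more blocks (each remaining block adds at most 3) — so at least 4 blocks are needed, and 4 is optimal.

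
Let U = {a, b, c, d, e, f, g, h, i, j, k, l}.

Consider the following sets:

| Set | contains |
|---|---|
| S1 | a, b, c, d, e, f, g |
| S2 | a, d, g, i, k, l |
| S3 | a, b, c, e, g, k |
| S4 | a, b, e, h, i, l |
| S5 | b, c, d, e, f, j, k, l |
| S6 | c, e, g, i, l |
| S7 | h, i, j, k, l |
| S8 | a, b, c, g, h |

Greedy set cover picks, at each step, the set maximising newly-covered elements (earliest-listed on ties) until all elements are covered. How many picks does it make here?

3

Greedy: pick S5 (covers 8 new) → pick S2 (covers 3 new) → pick S4 (covers 1 new). Total picks: 3.
(The true minimum cover uses only 2 sets, so greedy is not optimal here.)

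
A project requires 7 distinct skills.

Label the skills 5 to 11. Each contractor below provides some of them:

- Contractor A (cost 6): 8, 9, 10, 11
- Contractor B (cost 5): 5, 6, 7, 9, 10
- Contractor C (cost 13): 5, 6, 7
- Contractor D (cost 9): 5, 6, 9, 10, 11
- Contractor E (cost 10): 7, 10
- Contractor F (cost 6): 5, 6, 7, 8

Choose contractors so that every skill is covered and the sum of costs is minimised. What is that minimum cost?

A, B together cover every skill (A ∪ B = {5, 6, 7, 8, 9, 10, 11}); total cost 6 + 5 = 11.
No covering selection has total cost below 11.

11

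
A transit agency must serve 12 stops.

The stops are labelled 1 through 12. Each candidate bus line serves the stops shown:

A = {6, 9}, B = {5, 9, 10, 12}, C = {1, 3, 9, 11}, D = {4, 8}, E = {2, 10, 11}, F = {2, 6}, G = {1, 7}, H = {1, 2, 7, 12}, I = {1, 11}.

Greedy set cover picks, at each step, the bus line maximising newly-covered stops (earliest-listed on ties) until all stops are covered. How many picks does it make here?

Greedy: pick B (covers 4 new) → pick C (covers 3 new) → pick D (covers 2 new) → pick F (covers 2 new) → pick G (covers 1 new). Total picks: 5.

5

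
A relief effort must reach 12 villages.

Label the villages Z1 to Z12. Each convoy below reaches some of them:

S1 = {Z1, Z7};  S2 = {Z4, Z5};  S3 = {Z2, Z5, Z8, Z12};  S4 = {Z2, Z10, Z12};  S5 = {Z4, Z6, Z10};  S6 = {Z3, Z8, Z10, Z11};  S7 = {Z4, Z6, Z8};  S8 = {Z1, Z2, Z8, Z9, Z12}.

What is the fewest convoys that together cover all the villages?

5

Take {S1, S2, S6, S7, S8}. Their union is {Z1, Z2, Z3, Z4, Z5, Z6, Z7, Z8, Z9, Z10, Z11, Z12}, which is all 12 villages.
No 4 of the 8 convoys cover everything (all 70 combinations miss at least one village), so 5 is optimal.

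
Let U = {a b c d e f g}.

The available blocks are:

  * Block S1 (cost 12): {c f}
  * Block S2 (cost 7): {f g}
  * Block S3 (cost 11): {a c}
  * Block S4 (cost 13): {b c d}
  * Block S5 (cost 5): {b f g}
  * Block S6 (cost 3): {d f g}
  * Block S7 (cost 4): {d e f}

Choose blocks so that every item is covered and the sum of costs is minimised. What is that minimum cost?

20

S3, S5, S7 together cover every item (S3 ∪ S5 ∪ S7 = {a, b, c, d, e, f, g}); total cost 11 + 5 + 4 = 20.
The greedy pick S6, S7, S5, S3 costs 23; no covering selection beats 20.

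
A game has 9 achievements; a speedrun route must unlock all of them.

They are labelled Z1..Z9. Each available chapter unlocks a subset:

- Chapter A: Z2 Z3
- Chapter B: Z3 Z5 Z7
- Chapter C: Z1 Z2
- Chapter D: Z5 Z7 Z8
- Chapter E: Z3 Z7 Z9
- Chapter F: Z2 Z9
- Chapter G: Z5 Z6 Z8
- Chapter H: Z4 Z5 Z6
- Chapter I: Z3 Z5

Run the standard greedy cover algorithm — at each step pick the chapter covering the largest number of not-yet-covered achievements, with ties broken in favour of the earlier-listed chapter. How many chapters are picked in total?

5

Greedy: pick B (covers 3 new) → pick C (covers 2 new) → pick G (covers 2 new) → pick E (covers 1 new) → pick H (covers 1 new). Total picks: 5.
(The true minimum cover uses only 4 chapters, so greedy is not optimal here.)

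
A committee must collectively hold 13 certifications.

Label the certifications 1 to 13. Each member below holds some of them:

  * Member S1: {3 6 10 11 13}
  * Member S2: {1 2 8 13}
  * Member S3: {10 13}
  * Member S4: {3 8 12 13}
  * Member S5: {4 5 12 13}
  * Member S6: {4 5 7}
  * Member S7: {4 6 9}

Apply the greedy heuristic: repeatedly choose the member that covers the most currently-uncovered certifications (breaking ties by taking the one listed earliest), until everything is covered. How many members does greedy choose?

Greedy: pick S1 (covers 5 new) → pick S2 (covers 3 new) → pick S5 (covers 3 new) → pick S6 (covers 1 new) → pick S7 (covers 1 new). Total picks: 5.

5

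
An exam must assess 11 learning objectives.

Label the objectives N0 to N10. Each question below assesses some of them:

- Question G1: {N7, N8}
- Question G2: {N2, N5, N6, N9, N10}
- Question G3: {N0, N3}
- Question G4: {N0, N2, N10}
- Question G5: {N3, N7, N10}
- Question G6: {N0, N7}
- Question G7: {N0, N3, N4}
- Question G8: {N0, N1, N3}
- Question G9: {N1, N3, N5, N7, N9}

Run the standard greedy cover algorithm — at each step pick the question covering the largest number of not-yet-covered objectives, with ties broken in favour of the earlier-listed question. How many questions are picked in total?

Greedy: pick G2 (covers 5 new) → pick G7 (covers 3 new) → pick G1 (covers 2 new) → pick G8 (covers 1 new). Total picks: 4.

4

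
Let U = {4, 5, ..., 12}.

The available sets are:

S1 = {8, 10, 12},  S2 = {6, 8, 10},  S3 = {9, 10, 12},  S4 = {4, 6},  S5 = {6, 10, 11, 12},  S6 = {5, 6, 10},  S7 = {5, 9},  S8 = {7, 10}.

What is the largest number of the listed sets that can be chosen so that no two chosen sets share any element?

3

S4, S7, S8 are pairwise disjoint (S4={4,6}; S7={5,9}; S8={7,10}).
Every remaining set overlaps one of these, and no 4 of the listed sets are pairwise disjoint, so 3 is the maximum.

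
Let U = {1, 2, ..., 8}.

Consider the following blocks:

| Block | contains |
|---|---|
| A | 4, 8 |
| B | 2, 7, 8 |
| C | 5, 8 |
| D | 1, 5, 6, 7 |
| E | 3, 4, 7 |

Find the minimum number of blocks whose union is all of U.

B, D, and E cover everything between them: the union {1, 2, 3, 4, 5, 6, 7, 8} is all of U.
Only D contains 1, so D is forced; the remaining 4 points need at least 2 more blocks (each remaining block adds at most 2) — so at least 3 blocks are needed, and 3 is optimal.

3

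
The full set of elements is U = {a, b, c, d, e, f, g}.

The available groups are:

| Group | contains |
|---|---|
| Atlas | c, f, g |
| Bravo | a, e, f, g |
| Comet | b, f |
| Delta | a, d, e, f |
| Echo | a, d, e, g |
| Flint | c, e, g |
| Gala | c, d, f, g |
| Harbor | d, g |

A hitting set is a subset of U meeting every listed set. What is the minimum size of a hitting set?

The 2 elements {f, g} hit every group.
The groups Comet, Harbor are pairwise disjoint, so any hitting set needs a separate element for each — at least 2. Hence 2 is optimal.

2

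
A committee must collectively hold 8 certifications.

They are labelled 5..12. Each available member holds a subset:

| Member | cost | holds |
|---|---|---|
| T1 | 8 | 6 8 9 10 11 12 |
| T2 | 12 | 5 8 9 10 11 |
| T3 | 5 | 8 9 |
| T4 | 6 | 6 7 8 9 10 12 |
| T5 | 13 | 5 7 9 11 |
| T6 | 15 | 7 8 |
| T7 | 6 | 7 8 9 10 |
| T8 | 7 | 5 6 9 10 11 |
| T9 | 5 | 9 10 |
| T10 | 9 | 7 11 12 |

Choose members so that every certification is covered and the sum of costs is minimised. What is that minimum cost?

13

T4, T8 together cover every certification (T4 ∪ T8 = {5, 6, 7, 8, 9, 10, 11, 12}); total cost 6 + 7 = 13.
No covering selection has total cost below 13.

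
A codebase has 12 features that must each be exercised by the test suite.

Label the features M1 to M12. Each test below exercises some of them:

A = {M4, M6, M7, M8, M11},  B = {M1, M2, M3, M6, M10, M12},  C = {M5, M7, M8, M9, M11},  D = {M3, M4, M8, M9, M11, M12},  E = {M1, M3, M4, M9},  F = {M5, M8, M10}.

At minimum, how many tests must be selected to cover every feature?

Take {A, B, C}. Their union is {M1, M2, M3, M4, M5, M6, M7, M8, M9, M10, M11, M12}, which is all 12 features.
Only B contains M2, so B is forced; the remaining 6 features need at least 2 more tests (each remaining test adds at most 5) — so at least 3 tests are needed, and 3 is optimal.

3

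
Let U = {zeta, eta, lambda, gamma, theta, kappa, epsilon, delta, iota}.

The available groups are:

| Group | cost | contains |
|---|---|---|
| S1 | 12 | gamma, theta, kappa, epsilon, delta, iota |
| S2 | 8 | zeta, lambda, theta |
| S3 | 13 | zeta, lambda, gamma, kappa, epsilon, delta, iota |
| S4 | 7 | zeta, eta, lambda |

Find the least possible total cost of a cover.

S1, S4 together cover every element (S1 ∪ S4 = {zeta, eta, lambda, gamma, theta, kappa, epsilon, delta, iota}); total cost 12 + 7 = 19.
The greedy pick S3, S4, S2 costs 28; no covering selection beats 19.

19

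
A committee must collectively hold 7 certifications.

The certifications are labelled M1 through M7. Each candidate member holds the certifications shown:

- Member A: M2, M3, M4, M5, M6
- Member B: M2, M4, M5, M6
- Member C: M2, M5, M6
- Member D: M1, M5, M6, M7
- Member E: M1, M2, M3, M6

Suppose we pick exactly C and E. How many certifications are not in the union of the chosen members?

2

Union of C, E = {M1, M2, M3, M5, M6}.
Not covered: M4, M7 — 2 certifications.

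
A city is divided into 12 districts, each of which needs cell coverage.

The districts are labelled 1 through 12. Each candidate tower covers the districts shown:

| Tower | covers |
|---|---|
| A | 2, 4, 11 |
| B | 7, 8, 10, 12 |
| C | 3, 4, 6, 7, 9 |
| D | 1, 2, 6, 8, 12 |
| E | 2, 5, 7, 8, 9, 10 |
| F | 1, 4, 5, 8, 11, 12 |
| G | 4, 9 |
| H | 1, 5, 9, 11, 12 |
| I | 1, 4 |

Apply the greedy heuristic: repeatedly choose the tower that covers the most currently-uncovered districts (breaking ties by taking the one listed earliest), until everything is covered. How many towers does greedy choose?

3

Greedy: pick E (covers 6 new) → pick F (covers 4 new) → pick C (covers 2 new). Total picks: 3.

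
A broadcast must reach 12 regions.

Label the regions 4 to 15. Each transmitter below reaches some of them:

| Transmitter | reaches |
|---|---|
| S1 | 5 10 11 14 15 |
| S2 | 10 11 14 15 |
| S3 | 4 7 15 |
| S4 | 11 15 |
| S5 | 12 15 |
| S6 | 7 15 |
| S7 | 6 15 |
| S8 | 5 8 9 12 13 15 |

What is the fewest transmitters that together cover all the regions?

S1 and S3 and S7 and S8 together: S1 ∪ S3 ∪ S7 ∪ S8 = {4, 5, 6, 7, 8, 9, 10, 11, 12, 13, 14, 15} — every region is covered.
No 3 of the 8 transmitters cover everything (all 56 combinations miss at least one region), so 4 is optimal.

4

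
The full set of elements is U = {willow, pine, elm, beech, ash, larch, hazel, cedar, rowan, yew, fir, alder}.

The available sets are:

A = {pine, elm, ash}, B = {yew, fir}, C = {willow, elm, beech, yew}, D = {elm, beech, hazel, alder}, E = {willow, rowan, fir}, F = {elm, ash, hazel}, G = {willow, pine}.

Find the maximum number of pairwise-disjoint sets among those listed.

3

B, D, G are pairwise disjoint (B={yew,fir}; D={elm,beech,hazel,alder}; G={willow,pine}).
Every remaining set overlaps one of these, and no 4 of the listed sets are pairwise disjoint, so 3 is the maximum.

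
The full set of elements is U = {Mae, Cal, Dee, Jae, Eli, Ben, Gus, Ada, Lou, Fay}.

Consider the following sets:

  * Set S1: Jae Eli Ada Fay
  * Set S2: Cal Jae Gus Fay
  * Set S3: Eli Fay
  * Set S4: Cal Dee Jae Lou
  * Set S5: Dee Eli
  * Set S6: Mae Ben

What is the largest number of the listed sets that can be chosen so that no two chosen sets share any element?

S2, S5, S6 are pairwise disjoint (S2={Cal,Jae,Gus,Fay}; S5={Dee,Eli}; S6={Mae,Ben}).
Every remaining set overlaps one of these, and no 4 of the listed sets are pairwise disjoint, so 3 is the maximum.

3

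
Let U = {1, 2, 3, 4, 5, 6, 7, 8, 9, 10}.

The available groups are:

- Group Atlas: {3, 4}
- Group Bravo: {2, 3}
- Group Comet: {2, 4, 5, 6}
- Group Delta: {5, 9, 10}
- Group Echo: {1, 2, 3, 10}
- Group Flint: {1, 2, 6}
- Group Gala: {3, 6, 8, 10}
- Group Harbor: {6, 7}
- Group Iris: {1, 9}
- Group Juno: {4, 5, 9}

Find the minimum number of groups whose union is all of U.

Echo, Gala, Harbor, and Juno cover everything between them: the union {1, 2, 3, 4, 5, 6, 7, 8, 9, 10} is all of U.
No 3 of the 10 groups cover everything (all 120 combinations miss at least one element), so 4 is optimal.

4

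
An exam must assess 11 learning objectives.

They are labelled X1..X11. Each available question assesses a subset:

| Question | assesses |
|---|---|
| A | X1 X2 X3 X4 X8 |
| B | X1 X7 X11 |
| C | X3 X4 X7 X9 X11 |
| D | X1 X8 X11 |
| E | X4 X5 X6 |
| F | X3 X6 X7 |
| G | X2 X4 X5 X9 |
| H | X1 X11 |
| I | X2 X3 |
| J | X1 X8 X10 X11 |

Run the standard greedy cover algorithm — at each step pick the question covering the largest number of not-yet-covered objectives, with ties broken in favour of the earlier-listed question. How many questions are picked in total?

4

Greedy: pick A (covers 5 new) → pick C (covers 3 new) → pick E (covers 2 new) → pick J (covers 1 new). Total picks: 4.
(The true minimum cover uses only 3 questions, so greedy is not optimal here.)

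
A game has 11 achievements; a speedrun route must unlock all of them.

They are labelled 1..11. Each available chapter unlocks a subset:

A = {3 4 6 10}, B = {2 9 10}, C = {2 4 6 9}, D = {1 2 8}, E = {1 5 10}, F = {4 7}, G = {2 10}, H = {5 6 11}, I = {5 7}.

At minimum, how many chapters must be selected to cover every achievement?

5

Take {A, C, D, F, H}. Their union is {1, 2, 3, 4, 5, 6, 7, 8, 9, 10, 11}, which is all 11 achievements.
No 4 of the 9 chapters cover everything (all 126 combinations miss at least one achievement), so 5 is optimal.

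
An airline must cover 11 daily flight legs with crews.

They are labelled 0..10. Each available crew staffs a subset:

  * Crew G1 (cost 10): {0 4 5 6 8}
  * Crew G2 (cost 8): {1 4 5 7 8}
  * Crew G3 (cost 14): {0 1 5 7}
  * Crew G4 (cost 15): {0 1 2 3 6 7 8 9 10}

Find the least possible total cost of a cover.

23

G2, G4 together cover every leg (G2 ∪ G4 = {0, 1, 2, 3, 4, 5, 6, 7, 8, 9, 10}); total cost 8 + 15 = 23.
No covering selection has total cost below 23.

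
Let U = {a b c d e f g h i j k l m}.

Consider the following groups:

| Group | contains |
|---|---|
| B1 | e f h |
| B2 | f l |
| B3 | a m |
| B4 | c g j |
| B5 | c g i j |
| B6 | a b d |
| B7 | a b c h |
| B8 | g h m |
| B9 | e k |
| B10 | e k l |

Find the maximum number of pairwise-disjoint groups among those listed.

B2, B3, B4, B9 are pairwise disjoint (B2={f,l}; B3={a,m}; B4={c,g,j}; B9={e,k}).
Every remaining group overlaps one of these, and no 5 of the listed groups are pairwise disjoint, so 4 is the maximum.

4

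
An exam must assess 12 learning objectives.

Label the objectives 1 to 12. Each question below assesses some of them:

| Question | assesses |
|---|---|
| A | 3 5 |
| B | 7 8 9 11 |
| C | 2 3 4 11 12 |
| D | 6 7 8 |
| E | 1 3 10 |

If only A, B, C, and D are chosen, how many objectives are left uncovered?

2

Union of A, B, C, D = {2, 3, 4, 5, 6, 7, 8, 9, 11, 12}.
Not covered: 1, 10 — 2 objectives.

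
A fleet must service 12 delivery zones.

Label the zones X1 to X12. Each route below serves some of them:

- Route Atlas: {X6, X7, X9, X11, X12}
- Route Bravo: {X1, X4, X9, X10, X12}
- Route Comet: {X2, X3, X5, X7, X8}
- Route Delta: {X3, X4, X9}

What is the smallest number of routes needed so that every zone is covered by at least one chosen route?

3

Atlas and Bravo and Comet together: Atlas ∪ Bravo ∪ Comet = {X1, X2, X3, X4, X5, X6, X7, X8, X9, X10, X11, X12} — every zone is covered.
Each route has at most 5 zones, and 2·5 = 10 < 12 — so at least 3 routes are needed, and 3 is optimal.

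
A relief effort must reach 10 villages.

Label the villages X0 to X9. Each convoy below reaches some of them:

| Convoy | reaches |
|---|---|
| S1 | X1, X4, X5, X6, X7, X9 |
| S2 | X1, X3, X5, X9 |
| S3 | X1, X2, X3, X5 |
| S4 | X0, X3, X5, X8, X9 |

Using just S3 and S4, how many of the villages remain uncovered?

3

Union of S3, S4 = {X0, X1, X2, X3, X5, X8, X9}.
Not covered: X4, X6, X7 — 3 villages.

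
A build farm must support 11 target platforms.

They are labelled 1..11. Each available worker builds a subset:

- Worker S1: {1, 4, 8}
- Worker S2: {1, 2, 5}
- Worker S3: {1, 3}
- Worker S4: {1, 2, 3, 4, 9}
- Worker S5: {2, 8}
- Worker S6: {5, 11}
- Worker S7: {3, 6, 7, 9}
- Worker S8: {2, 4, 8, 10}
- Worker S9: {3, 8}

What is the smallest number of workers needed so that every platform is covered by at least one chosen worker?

4

Take {S1, S6, S7, S8}. Their union is {1, 2, 3, 4, 5, 6, 7, 8, 9, 10, 11}, which is all 11 platforms.
No 3 of the 9 workers cover everything (all 84 combinations miss at least one platform), so 4 is optimal.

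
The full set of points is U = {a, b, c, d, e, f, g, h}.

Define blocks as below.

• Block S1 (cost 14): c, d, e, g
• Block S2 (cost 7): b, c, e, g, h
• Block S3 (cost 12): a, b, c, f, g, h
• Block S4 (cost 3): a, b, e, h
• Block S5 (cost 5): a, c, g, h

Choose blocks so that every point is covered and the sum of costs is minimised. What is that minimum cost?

S1, S3 together cover every point (S1 ∪ S3 = {a, b, c, d, e, f, g, h}); total cost 14 + 12 = 26.
The greedy pick S4, S5, S3, S1 costs 34; no covering selection beats 26.

26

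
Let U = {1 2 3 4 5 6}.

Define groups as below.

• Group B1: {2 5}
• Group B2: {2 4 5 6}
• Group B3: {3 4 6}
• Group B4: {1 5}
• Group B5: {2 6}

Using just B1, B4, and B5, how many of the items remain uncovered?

2

Union of B1, B4, B5 = {1, 2, 5, 6}.
Not covered: 3, 4 — 2 items.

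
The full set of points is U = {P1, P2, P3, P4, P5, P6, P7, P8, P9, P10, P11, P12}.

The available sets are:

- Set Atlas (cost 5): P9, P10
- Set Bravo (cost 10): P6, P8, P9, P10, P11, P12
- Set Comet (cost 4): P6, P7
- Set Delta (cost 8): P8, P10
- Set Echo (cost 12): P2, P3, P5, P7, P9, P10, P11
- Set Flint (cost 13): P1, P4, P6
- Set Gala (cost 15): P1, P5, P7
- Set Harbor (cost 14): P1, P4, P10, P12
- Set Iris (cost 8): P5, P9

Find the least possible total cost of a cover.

Bravo, Echo, Flint together cover every point (Bravo ∪ Echo ∪ Flint = {P1, P2, P3, P4, P5, P6, P7, P8, P9, P10, P11, P12}); total cost 10 + 12 + 13 = 35.
No covering selection has total cost below 35.

35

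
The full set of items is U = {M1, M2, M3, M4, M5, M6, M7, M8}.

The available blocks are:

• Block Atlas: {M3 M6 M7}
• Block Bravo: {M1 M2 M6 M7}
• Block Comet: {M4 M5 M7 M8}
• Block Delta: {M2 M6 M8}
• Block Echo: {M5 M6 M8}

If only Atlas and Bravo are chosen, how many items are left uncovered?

3

Union of Atlas, Bravo = {M1, M2, M3, M6, M7}.
Not covered: M4, M5, M8 — 3 items.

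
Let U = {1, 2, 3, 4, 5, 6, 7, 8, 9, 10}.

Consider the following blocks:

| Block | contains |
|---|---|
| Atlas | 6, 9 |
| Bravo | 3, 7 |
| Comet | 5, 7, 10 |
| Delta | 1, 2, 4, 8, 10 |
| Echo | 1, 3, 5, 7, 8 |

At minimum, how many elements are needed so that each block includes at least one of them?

Take H = {3, 9, 10}. Each listed block contains at least one of these, so H is a hitting set of size 3.
The blocks Atlas, Bravo, Delta are pairwise disjoint, so any hitting set needs a separate element for each — at least 3. Hence 3 is optimal.

3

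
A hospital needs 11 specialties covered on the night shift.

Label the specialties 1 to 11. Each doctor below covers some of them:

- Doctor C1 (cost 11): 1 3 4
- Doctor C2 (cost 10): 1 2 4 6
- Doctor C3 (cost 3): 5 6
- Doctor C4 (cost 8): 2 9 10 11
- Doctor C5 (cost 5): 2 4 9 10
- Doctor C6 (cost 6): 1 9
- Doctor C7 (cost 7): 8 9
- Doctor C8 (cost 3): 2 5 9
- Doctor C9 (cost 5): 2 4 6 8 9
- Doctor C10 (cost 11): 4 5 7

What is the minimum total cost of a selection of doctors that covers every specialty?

35

C1, C4, C9, C10 together cover every specialty (C1 ∪ C4 ∪ C9 ∪ C10 = {1, 2, 3, 4, 5, 6, 7, 8, 9, 10, 11}); total cost 11 + 8 + 5 + 11 = 35.
The greedy pick C8, C9, C4, C1, C10 costs 38; no covering selection beats 35.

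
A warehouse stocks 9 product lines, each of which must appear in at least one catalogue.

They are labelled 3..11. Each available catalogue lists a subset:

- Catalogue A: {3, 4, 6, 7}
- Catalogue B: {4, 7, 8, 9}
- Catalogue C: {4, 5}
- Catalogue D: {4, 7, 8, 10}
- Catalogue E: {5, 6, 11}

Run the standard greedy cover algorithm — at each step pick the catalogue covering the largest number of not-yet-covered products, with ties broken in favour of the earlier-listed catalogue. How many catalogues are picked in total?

4

Greedy: pick A (covers 4 new) → pick B (covers 2 new) → pick E (covers 2 new) → pick D (covers 1 new). Total picks: 4.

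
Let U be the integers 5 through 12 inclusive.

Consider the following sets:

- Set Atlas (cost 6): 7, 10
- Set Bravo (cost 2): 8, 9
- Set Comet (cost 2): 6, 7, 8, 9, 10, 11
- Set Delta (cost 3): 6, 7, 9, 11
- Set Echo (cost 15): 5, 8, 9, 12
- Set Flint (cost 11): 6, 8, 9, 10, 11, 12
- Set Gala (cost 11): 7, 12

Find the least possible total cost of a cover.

Comet, Echo together cover every element (Comet ∪ Echo = {5, 6, 7, 8, 9, 10, 11, 12}); total cost 2 + 15 = 17.
No covering selection has total cost below 17.

17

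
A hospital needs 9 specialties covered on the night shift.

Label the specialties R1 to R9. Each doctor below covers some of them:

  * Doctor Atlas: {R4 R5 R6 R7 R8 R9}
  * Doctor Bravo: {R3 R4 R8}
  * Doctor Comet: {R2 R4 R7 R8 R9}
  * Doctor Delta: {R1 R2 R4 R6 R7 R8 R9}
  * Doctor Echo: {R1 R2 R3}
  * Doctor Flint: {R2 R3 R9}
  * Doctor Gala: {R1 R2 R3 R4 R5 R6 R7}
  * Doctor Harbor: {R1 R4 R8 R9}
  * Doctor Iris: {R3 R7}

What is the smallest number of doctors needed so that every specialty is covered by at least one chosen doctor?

Take {Atlas, Echo}. Their union is {R1, R2, R3, R4, R5, R6, R7, R8, R9}, which is all 9 specialties.
No single doctor has all 9 specialties (the largest, Delta, has 7), so 2 is optimal.

2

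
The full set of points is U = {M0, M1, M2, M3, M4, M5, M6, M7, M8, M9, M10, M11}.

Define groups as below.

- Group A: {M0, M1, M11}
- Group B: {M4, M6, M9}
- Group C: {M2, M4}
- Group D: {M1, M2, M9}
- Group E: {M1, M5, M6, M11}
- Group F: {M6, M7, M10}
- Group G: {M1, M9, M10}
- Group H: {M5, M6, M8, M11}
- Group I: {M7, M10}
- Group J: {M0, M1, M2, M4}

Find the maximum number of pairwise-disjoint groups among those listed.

D, H, I are pairwise disjoint (D={M1,M2,M9}; H={M5,M6,M8,M11}; I={M7,M10}).
Every remaining group overlaps one of these, and no 4 of the listed groups are pairwise disjoint, so 3 is the maximum.

3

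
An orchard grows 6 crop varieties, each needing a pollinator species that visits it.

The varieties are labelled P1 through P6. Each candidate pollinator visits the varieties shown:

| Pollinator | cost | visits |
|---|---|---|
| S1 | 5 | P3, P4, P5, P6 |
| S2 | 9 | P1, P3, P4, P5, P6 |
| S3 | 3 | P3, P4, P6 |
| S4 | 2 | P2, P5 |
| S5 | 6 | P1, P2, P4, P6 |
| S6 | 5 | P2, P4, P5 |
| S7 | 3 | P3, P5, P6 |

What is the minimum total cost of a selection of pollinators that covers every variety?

9

S5, S7 together cover every variety (S5 ∪ S7 = {P1, P2, P3, P4, P5, P6}); total cost 6 + 3 = 9.
The greedy pick S3, S4, S5 costs 11; no covering selection beats 9.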